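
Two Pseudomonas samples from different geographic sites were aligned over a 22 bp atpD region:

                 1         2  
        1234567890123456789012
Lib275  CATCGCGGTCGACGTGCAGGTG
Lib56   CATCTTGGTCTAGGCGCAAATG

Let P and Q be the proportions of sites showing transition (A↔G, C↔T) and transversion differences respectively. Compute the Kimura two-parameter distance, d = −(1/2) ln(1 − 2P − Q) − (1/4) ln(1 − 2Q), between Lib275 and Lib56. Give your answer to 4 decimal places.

Mismatches occur at site 5 (G/T, transversion), site 6 (C/T, transition), site 11 (G/T, transversion), site 13 (C/G, transversion), site 15 (T/C, transition), site 19 (G/A, transition), site 20 (G/A, transition).
Of the 7 differences, 4 transitions and 3 transversions over 22 sites: P = 4/22 = 0.181818, Q = 3/22 = 0.136364.
d = −0.5·ln(0.500000) − 0.25·ln(0.727272) = −0.5·(-0.693147) − 0.25·(-0.318455) = 0.4262.

0.4262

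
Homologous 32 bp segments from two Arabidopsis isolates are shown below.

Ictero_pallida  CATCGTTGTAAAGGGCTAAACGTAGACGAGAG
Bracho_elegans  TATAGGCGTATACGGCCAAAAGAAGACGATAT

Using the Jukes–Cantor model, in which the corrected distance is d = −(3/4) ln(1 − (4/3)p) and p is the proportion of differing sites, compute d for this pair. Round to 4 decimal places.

The sequences differ at positions 1 (C/T), 4 (C/A), 6 (T/G), 7 (T/C), 11 (A/T), 13 (G/C), 17 (T/C), 21 (C/A), 23 (T/A), 30 (G/T), 32 (G/T).
p = 11/32 = 0.343750.
d = −0.75 · ln(1 − (4/3)·0.343750) = −0.75 · ln(0.541667) = −0.75 · (-0.613104) = 0.4598.

0.4598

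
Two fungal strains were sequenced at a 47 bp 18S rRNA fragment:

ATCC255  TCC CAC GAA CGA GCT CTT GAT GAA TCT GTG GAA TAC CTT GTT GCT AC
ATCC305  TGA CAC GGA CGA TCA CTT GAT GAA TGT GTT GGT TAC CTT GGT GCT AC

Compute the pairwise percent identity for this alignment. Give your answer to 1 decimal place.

78.7%

Mismatches occur at site 2 (C/G), site 3 (C/A), site 8 (A/G), site 13 (G/T), site 15 (T/A), site 26 (C/G), site 30 (G/T), site 32 (A/G), site 33 (A/T), site 41 (T/G).
37 of the 47 sites match, so the percent identity is 37/47 × 100 = 78.7%.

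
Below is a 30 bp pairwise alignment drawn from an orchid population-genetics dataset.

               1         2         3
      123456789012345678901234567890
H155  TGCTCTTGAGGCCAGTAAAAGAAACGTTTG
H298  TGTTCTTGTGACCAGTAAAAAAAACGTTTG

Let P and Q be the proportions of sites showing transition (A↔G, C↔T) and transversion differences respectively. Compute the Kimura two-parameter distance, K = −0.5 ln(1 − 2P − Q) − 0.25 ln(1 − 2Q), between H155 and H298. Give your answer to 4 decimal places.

Differing sites — 3:C/T (Ti); 9:A/T (Tv); 11:G/A (Ti); 21:G/A (Ti).
Of the 4 differences, 3 transitions and 1 transversion over 30 sites: P = 3/30 = 0.100000, Q = 1/30 = 0.033333.
d = −0.5·ln(0.766667) − 0.25·ln(0.933334) = −0.5·(-0.265703) − 0.25·(-0.068992) = 0.1501.

0.1501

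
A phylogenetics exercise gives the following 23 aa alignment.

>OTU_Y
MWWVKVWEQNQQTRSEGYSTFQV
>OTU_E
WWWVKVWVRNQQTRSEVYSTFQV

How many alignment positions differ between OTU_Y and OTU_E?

Mismatches occur at site 1 (M/W), site 8 (E/V), site 9 (Q/R), site 17 (G/V).
That gives 4 mismatches out of 23 aligned sites, so the Hamming distance is 4.

4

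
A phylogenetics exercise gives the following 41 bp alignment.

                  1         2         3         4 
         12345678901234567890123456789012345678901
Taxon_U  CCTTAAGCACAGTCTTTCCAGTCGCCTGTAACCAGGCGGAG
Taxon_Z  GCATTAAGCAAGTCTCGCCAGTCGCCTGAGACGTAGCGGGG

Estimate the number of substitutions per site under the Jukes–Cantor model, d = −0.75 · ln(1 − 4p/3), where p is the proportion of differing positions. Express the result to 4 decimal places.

Differing sites — 1:C/G; 3:T/A; 5:A/T; 7:G/A; 8:C/G; 9:A/C; 10:C/A; 16:T/C; 17:T/G; 29:T/A; 30:A/G; 33:C/G; 34:A/T; 35:G/A; 40:A/G.
p = 15/41 = 0.365854.
d = −0.75 · ln(1 − (4/3)·0.365854) = −0.75 · ln(0.512195) = −0.75 · (-0.669050) = 0.5018.

0.5018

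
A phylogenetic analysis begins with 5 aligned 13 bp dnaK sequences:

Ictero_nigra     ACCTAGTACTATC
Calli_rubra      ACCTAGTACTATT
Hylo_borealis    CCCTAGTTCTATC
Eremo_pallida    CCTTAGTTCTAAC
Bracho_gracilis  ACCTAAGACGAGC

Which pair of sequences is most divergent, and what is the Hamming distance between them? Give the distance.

Pairwise Hamming distances:
  Ictero_nigra vs Calli_rubra: 1
  Ictero_nigra vs Hylo_borealis: 2
  Ictero_nigra vs Eremo_pallida: 4
  Ictero_nigra vs Bracho_gracilis: 4
  Calli_rubra vs Hylo_borealis: 3
  Calli_rubra vs Eremo_pallida: 5
  Calli_rubra vs Bracho_gracilis: 5
  Hylo_borealis vs Eremo_pallida: 2
  Hylo_borealis vs Bracho_gracilis: 6
  Eremo_pallida vs Bracho_gracilis: 7
The largest is 7, between Eremo_pallida and Bracho_gracilis.

7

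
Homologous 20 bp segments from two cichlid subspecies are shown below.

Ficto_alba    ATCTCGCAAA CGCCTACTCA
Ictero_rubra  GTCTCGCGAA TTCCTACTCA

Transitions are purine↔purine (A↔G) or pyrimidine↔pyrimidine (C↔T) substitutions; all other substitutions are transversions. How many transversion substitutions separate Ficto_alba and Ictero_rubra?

1

Differing sites — 1:A/G (Ti); 8:A/G (Ti); 11:C/T (Ti); 12:G/T (Tv).
Of the 4 differences, 3 transitions and 1 transversion, so the answer is 1.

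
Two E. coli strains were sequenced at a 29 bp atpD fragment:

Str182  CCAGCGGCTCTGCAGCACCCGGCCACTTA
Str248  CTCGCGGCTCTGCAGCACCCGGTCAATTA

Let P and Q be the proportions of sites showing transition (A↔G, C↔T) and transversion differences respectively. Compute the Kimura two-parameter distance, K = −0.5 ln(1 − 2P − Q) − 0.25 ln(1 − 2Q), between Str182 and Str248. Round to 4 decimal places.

The sequences differ at positions 2 (C/T, transition), 3 (A/C, transversion), 23 (C/T, transition), 26 (C/A, transversion).
Of the 4 differences, 2 transitions and 2 transversions over 29 sites: P = 2/29 = 0.068966, Q = 2/29 = 0.068966.
d = −0.5·ln(0.793102) − 0.25·ln(0.862068) = −0.5·(-0.231803) − 0.25·(-0.148421) = 0.1530.

0.1530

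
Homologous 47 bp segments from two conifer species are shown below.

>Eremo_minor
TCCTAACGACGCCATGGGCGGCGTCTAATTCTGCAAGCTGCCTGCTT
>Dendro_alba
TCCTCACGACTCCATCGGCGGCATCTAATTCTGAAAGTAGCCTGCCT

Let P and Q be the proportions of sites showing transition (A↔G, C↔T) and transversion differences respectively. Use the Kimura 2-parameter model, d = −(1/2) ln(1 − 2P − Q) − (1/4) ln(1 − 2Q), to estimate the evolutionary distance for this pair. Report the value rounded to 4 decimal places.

Differing sites — 5:A/C (Tv); 11:G/T (Tv); 16:G/C (Tv); 23:G/A (Ti); 34:C/A (Tv); 38:C/T (Ti); 39:T/A (Tv); 46:T/C (Ti).
Of the 8 differences, 3 transitions and 5 transversions over 47 sites: P = 3/47 = 0.063830, Q = 5/47 = 0.106383.
d = −0.5·ln(0.765957) − 0.25·ln(0.787234) = −0.5·(-0.266629) − 0.25·(-0.239230) = 0.1931.

0.1931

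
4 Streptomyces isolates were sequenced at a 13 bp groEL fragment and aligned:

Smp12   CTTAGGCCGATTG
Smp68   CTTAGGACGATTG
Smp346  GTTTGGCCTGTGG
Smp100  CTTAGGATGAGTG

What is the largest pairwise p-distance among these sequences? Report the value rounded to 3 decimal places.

0.615

Pairwise Hamming distances:
  Smp12 vs Smp68: 1
  Smp12 vs Smp346: 5
  Smp12 vs Smp100: 3
  Smp68 vs Smp346: 6
  Smp68 vs Smp100: 2
  Smp346 vs Smp100: 8
The largest is 8 mismatches, between Smp346 and Smp100; p = 8/13 = 0.615.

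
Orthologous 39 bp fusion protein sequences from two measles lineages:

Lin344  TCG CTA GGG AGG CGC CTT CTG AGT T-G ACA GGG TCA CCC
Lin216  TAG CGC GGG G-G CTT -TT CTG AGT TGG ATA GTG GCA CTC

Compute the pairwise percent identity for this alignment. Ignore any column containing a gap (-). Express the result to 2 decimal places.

72.22%

Excluding the 3 gap columns leaves 36 comparable sites.
The sequences differ at positions 2 (C/A), 5 (T/G), 6 (A/C), 10 (A/G), 14 (G/T), 15 (C/T), 29 (C/T), 32 (G/T), 34 (T/G), 38 (C/T).
26 of the 36 comparable sites match, so the percent identity is 26/36 × 100 = 72.22%.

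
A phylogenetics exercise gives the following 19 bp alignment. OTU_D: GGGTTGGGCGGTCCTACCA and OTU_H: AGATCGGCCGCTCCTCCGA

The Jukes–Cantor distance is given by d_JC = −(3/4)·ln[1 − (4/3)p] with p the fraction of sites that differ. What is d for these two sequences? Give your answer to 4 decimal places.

0.5068

Mismatches occur at site 1 (G/A), site 3 (G/A), site 5 (T/C), site 8 (G/C), site 11 (G/C), site 16 (A/C), site 18 (C/G).
p = 7/19 = 0.368421.
d = −0.75 · ln(1 − (4/3)·0.368421) = −0.75 · ln(0.508772) = −0.75 · (-0.675755) = 0.5068.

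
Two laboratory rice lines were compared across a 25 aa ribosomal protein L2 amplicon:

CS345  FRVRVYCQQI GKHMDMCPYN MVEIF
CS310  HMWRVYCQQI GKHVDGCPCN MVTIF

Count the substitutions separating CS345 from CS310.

7

Differing sites — 1:F/H; 2:R/M; 3:V/W; 14:M/V; 16:M/G; 19:Y/C; 23:E/T.
That gives 7 mismatches out of 25 aligned sites, so the Hamming distance is 7.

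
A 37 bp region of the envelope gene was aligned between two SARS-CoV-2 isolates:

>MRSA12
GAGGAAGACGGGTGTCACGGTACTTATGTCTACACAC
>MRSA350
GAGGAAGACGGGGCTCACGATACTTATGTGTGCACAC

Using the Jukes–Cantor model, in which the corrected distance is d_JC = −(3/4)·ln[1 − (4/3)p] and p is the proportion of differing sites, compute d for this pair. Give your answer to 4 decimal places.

0.1490

Differing sites — 13:T/G; 14:G/C; 20:G/A; 30:C/G; 32:A/G.
p = 5/37 = 0.135135.
d = −0.75 · ln(1 − (4/3)·0.135135) = −0.75 · ln(0.819820) = −0.75 · (-0.198670) = 0.1490.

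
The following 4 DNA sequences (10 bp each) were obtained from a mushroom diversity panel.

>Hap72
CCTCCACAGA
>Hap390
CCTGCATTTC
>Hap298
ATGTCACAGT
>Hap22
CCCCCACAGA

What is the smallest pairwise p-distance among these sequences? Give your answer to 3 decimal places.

Pairwise Hamming distances:
  Hap72 vs Hap390: 5
  Hap72 vs Hap298: 5
  Hap72 vs Hap22: 1
  Hap390 vs Hap298: 8
  Hap390 vs Hap22: 6
  Hap298 vs Hap22: 5
The smallest is 1 mismatch, between Hap72 and Hap22; p = 1/10 = 0.100.

0.100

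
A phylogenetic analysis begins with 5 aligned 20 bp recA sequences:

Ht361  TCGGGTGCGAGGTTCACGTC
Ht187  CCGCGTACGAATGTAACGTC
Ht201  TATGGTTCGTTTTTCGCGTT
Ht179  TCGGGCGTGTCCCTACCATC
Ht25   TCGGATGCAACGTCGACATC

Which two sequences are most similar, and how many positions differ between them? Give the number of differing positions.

Pairwise Hamming distances:
  Ht361 vs Ht187: 7
  Ht361 vs Ht201: 8
  Ht361 vs Ht179: 9
  Ht361 vs Ht25: 6
  Ht187 vs Ht201: 11
  Ht187 vs Ht179: 11
  Ht187 vs Ht25: 11
  Ht201 vs Ht179: 12
  Ht201 vs Ht25: 13
  Ht179 vs Ht25: 10
The smallest is 6, between Ht361 and Ht25.

6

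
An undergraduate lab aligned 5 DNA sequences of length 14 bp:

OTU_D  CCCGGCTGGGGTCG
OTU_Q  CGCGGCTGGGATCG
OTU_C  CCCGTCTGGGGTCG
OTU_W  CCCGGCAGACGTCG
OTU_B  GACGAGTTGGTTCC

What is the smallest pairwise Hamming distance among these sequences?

Pairwise Hamming distances:
  OTU_D vs OTU_Q: 2
  OTU_D vs OTU_C: 1
  OTU_D vs OTU_W: 3
  OTU_D vs OTU_B: 7
  OTU_Q vs OTU_C: 3
  OTU_Q vs OTU_W: 5
  OTU_Q vs OTU_B: 7
  OTU_C vs OTU_W: 4
  OTU_C vs OTU_B: 7
  OTU_W vs OTU_B: 10
The smallest is 1, between OTU_D and OTU_C.

1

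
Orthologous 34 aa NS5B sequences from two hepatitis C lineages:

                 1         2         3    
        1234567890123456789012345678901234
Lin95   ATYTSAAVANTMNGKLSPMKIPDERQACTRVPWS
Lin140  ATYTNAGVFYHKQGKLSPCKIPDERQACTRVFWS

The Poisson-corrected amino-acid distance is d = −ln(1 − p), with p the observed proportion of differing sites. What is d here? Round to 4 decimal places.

0.3075

Differing sites — 5:S/N; 7:A/G; 9:A/F; 10:N/Y; 11:T/H; 12:M/K; 13:N/Q; 19:M/C; 32:P/F.
p = 9/34 = 0.264706.
d = −ln(1 − 0.264706) = −ln(0.735294) = 0.3075.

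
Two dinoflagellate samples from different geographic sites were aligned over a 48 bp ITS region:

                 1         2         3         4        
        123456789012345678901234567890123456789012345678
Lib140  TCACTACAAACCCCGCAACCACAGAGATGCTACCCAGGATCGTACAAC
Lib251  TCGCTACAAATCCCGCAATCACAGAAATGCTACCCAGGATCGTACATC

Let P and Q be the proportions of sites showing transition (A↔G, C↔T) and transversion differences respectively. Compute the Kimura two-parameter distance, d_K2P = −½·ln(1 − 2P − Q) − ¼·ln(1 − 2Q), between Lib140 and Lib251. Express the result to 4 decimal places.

0.1145

Differing sites — 3:A/G (Ti); 11:C/T (Ti); 19:C/T (Ti); 26:G/A (Ti); 47:A/T (Tv).
Of the 5 differences, 4 transitions and 1 transversion over 48 sites: P = 4/48 = 0.083333, Q = 1/48 = 0.020833.
d = −0.5·ln(0.812501) − 0.25·ln(0.958334) = −0.5·(-0.207638) − 0.25·(-0.042559) = 0.1145.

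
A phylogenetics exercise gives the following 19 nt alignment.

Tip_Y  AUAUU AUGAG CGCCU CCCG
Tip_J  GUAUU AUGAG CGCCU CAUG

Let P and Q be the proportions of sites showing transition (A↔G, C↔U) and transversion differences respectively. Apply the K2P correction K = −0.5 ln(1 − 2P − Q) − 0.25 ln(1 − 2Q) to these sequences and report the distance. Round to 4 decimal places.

Differing sites — 1:A/G (Ti); 17:C/A (Tv); 18:C/U (Ti).
Of the 3 differences, 2 transitions and 1 transversion over 19 sites: P = 2/19 = 0.105263, Q = 1/19 = 0.052632.
d = −0.5·ln(0.736842) − 0.25·ln(0.894736) = −0.5·(-0.305382) − 0.25·(-0.111227) = 0.1805.

0.1805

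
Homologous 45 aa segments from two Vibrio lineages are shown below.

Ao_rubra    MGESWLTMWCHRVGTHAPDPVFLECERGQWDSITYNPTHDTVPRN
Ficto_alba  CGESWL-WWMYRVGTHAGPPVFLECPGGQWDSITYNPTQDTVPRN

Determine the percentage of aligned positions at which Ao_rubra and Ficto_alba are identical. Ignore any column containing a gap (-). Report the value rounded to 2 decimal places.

Excluding the 1 gap column leaves 44 comparable sites.
Mismatches occur at site 1 (M↔C), site 8 (M↔W), site 10 (C↔M), site 11 (H↔Y), site 18 (P↔G), site 19 (D↔P), site 26 (E↔P), site 27 (R↔G), site 39 (H↔Q).
35 of the 44 comparable sites match, so the percent identity is 35/44 × 100 = 79.55%.

79.55%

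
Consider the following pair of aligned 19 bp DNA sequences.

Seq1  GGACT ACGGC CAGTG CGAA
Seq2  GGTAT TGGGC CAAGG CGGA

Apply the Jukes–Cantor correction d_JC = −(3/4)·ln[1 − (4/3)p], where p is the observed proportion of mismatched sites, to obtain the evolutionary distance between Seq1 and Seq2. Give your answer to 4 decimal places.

Mismatches occur at site 3 (A↔T), site 4 (C↔A), site 6 (A↔T), site 7 (C↔G), site 13 (G↔A), site 14 (T↔G), site 18 (A↔G).
p = 7/19 = 0.368421.
d = −0.75 · ln(1 − (4/3)·0.368421) = −0.75 · ln(0.508772) = −0.75 · (-0.675755) = 0.5068.

0.5068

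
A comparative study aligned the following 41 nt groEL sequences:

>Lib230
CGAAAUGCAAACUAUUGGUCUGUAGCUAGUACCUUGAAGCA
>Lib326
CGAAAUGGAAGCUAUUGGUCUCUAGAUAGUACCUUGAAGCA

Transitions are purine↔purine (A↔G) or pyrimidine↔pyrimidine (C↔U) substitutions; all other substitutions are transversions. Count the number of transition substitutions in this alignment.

1

The sequences differ at positions 8 (C/G, transversion), 11 (A/G, transition), 22 (G/C, transversion), 26 (C/A, transversion).
Of the 4 differences, 1 transition and 3 transversions, so the answer is 1.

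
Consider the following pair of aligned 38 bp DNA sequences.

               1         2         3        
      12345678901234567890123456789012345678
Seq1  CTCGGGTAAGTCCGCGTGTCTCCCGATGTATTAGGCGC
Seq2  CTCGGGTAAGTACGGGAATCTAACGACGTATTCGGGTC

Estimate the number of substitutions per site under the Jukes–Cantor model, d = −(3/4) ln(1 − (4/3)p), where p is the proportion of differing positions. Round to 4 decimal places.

The sequences differ at positions 12 (C/A), 15 (C/G), 17 (T/A), 18 (G/A), 22 (C/A), 23 (C/A), 27 (T/C), 33 (A/C), 36 (C/G), 37 (G/T).
p = 10/38 = 0.263158.
d = −0.75 · ln(1 − (4/3)·0.263158) = −0.75 · ln(0.649123) = −0.75 · (-0.432133) = 0.3241.

0.3241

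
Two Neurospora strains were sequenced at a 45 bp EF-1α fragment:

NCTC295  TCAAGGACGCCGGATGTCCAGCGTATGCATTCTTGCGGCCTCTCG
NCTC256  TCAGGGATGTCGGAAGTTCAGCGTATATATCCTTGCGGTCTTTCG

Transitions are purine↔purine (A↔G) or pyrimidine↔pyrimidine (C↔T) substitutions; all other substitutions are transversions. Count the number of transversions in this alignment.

The sequences differ at positions 4 (A/G, transition), 8 (C/T, transition), 10 (C/T, transition), 15 (T/A, transversion), 18 (C/T, transition), 27 (G/A, transition), 28 (C/T, transition), 31 (T/C, transition), 39 (C/T, transition), 42 (C/T, transition).
Of the 10 differences, 9 transitions and 1 transversion, so the answer is 1.

1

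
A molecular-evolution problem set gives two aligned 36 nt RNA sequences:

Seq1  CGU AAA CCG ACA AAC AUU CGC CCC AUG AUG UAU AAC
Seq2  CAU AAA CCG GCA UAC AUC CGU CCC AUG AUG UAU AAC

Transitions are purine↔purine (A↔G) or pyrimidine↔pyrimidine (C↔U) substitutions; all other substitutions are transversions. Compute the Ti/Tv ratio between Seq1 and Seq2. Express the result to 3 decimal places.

4.000

Mismatches occur at site 2 (G→A, transition), site 10 (A→G, transition), site 13 (A→U, transversion), site 18 (U→C, transition), site 21 (C→U, transition).
Of the 5 differences, 4 transitions and 1 transversion, so Ti/Tv = 4/1 = 4.000.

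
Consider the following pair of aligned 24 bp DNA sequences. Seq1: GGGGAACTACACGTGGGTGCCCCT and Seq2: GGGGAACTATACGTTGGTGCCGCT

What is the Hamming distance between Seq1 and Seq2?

3

Differing sites — 10:C/T; 15:G/T; 22:C/G.
That gives 3 mismatches out of 24 aligned sites, so the Hamming distance is 3.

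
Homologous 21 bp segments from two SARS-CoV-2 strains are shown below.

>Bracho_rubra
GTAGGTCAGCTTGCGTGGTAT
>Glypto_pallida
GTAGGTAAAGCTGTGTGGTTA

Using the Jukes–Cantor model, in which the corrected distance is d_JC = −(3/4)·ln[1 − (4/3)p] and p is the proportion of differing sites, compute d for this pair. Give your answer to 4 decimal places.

Mismatches occur at site 7 (C↔A), site 9 (G↔A), site 10 (C↔G), site 11 (T↔C), site 14 (C↔T), site 20 (A↔T), site 21 (T↔A).
p = 7/21 = 0.333333.
d = −0.75 · ln(1 − (4/3)·0.333333) = −0.75 · ln(0.555556) = −0.75 · (-0.587786) = 0.4408.

0.4408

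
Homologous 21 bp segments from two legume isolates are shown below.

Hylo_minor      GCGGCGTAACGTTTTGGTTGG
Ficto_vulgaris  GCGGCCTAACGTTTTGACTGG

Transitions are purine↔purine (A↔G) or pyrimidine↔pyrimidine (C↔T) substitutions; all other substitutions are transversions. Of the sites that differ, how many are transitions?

Mismatches occur at site 6 (G→C, transversion), site 17 (G→A, transition), site 18 (T→C, transition).
Of the 3 differences, 2 transitions and 1 transversion, so the answer is 2.

2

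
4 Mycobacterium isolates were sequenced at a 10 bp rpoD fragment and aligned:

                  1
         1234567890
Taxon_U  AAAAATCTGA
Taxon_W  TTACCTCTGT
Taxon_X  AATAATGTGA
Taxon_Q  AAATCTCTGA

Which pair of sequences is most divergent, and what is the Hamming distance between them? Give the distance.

Pairwise Hamming distances:
  Taxon_U vs Taxon_W: 5
  Taxon_U vs Taxon_X: 2
  Taxon_U vs Taxon_Q: 2
  Taxon_W vs Taxon_X: 7
  Taxon_W vs Taxon_Q: 4
  Taxon_X vs Taxon_Q: 4
The largest is 7, between Taxon_W and Taxon_X.

7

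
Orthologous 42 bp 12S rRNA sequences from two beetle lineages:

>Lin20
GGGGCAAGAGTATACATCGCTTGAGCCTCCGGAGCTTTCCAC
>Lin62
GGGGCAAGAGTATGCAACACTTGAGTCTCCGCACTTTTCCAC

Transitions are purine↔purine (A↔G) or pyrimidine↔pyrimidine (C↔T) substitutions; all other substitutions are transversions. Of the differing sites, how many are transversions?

3

Mismatches occur at site 14 (A→G, transition), site 17 (T→A, transversion), site 19 (G→A, transition), site 26 (C→T, transition), site 32 (G→C, transversion), site 34 (G→C, transversion), site 35 (C→T, transition).
Of the 7 differences, 4 transitions and 3 transversions, so the answer is 3.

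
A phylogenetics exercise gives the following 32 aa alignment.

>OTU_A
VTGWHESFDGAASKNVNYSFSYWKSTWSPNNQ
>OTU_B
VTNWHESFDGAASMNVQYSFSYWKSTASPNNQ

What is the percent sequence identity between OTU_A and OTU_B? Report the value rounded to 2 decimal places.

Differing sites — 3:G/N; 14:K/M; 17:N/Q; 27:W/A.
28 of the 32 sites match, so the percent identity is 28/32 × 100 = 87.50%.

87.50%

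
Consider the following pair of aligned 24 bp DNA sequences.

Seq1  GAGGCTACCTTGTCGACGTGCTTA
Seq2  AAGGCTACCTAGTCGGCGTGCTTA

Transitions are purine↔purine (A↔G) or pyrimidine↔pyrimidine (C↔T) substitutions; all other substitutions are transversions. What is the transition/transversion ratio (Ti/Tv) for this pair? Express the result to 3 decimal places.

Differing sites — 1:G/A (Ti); 11:T/A (Tv); 16:A/G (Ti).
Of the 3 differences, 2 transitions and 1 transversion, so Ti/Tv = 2/1 = 2.000.

2.000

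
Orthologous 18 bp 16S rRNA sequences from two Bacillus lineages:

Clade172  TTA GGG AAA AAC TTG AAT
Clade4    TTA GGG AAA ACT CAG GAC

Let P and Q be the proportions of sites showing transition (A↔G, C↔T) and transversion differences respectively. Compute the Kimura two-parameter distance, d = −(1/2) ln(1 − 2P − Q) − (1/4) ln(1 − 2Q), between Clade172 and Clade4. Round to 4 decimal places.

0.4683

Differing sites — 11:A/C (Tv); 12:C/T (Ti); 13:T/C (Ti); 14:T/A (Tv); 16:A/G (Ti); 18:T/C (Ti).
Of the 6 differences, 4 transitions and 2 transversions over 18 sites: P = 4/18 = 0.222222, Q = 2/18 = 0.111111.
d = −0.5·ln(0.444445) − 0.25·ln(0.777778) = −0.5·(-0.810929) − 0.25·(-0.251314) = 0.4683.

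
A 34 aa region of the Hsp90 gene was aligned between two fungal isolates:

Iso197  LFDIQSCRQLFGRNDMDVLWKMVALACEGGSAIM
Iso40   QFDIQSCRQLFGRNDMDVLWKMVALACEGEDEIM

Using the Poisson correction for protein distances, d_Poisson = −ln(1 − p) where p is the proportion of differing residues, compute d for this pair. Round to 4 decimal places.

Mismatches occur at site 1 (L↔Q), site 30 (G↔E), site 31 (S↔D), site 32 (A↔E).
p = 4/34 = 0.117647.
d = −ln(1 − 0.117647) = −ln(0.882353) = 0.1252.

0.1252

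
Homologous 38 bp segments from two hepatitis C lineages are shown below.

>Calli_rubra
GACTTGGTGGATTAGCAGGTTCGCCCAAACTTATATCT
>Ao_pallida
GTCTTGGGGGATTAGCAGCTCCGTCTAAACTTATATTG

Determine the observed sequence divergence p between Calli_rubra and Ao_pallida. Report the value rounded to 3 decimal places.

Differing sites — 2:A/T; 8:T/G; 19:G/C; 21:T/C; 24:C/T; 26:C/T; 37:C/T; 38:T/G.
There are 8 differences over 38 sites, so p = 8/38 = 0.211.

0.211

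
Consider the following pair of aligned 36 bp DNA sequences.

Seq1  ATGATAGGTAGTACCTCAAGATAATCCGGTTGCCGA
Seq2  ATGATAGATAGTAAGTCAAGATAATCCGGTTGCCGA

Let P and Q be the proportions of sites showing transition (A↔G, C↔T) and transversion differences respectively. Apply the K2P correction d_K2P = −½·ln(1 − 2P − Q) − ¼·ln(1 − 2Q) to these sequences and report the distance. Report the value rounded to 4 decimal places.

Differing sites — 8:G/A (Ti); 14:C/A (Tv); 15:C/G (Tv).
Of the 3 differences, 1 transition and 2 transversions over 36 sites: P = 1/36 = 0.027778, Q = 2/36 = 0.055556.
d = −0.5·ln(0.888888) − 0.25·ln(0.888888) = −0.5·(-0.117784) − 0.25·(-0.117784) = 0.0883.

0.0883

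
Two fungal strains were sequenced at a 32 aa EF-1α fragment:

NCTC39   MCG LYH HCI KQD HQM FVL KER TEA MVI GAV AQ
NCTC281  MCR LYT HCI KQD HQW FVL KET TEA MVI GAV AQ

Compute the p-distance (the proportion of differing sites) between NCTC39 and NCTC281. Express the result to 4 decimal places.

The sequences differ at positions 3 (G/R), 6 (H/T), 15 (M/W), 21 (R/T).
There are 4 differences over 32 sites, so p = 4/32 = 0.1250.

0.1250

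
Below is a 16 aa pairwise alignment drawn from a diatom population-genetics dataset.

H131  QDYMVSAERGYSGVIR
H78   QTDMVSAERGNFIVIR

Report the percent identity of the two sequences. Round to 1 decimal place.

68.8%

Differing sites — 2:D/T; 3:Y/D; 11:Y/N; 12:S/F; 13:G/I.
11 of the 16 sites match, so the percent identity is 11/16 × 100 = 68.8%.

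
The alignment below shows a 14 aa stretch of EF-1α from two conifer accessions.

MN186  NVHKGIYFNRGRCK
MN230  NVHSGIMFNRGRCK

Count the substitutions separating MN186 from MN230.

2

Mismatches occur at site 4 (K↔S), site 7 (Y↔M).
That gives 2 mismatches out of 14 aligned sites, so the Hamming distance is 2.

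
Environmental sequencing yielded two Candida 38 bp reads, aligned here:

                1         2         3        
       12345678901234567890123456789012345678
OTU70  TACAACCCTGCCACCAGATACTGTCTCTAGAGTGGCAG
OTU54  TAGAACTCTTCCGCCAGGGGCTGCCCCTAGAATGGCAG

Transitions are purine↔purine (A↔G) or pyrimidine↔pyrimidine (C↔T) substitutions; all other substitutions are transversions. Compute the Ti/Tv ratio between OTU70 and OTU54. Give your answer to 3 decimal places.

2.333

The sequences differ at positions 3 (C/G, transversion), 7 (C/T, transition), 10 (G/T, transversion), 13 (A/G, transition), 18 (A/G, transition), 19 (T/G, transversion), 20 (A/G, transition), 24 (T/C, transition), 26 (T/C, transition), 32 (G/A, transition).
Of the 10 differences, 7 transitions and 3 transversions, so Ti/Tv = 7/3 = 2.333.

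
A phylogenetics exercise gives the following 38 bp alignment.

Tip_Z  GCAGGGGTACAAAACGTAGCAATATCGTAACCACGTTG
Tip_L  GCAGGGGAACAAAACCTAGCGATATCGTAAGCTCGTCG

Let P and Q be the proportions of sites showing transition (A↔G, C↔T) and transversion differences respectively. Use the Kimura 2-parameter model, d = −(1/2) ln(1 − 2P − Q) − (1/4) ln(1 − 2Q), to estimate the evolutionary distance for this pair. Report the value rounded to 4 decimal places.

0.1773

The sequences differ at positions 8 (T/A, transversion), 16 (G/C, transversion), 21 (A/G, transition), 31 (C/G, transversion), 33 (A/T, transversion), 37 (T/C, transition).
Of the 6 differences, 2 transitions and 4 transversions over 38 sites: P = 2/38 = 0.052632, Q = 4/38 = 0.105263.
d = −0.5·ln(0.789473) − 0.25·ln(0.789474) = −0.5·(-0.236390) − 0.25·(-0.236388) = 0.1773.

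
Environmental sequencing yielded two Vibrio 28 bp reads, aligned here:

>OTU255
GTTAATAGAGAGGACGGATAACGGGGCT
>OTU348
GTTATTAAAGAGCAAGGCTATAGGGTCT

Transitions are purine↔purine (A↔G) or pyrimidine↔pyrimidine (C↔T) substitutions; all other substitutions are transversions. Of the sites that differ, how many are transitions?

Mismatches occur at site 5 (A↔T, transversion), site 8 (G↔A, transition), site 13 (G↔C, transversion), site 15 (C↔A, transversion), site 18 (A↔C, transversion), site 21 (A↔T, transversion), site 22 (C↔A, transversion), site 26 (G↔T, transversion).
Of the 8 differences, 1 transition and 7 transversions, so the answer is 1.

1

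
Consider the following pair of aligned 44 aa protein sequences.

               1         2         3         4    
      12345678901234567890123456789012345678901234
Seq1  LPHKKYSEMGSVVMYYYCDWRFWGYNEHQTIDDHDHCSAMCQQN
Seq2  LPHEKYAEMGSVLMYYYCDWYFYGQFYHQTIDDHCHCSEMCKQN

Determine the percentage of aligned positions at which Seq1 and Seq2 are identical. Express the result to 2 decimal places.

75.00%

The sequences differ at positions 4 (K/E), 7 (S/A), 13 (V/L), 21 (R/Y), 23 (W/Y), 25 (Y/Q), 26 (N/F), 27 (E/Y), 35 (D/C), 39 (A/E), 42 (Q/K).
33 of the 44 sites match, so the percent identity is 33/44 × 100 = 75.00%.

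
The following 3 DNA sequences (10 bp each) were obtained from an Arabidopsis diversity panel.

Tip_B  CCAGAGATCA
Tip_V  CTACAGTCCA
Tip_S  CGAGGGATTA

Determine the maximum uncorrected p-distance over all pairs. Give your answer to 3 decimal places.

Pairwise Hamming distances:
  Tip_B vs Tip_V: 4
  Tip_B vs Tip_S: 3
  Tip_V vs Tip_S: 6
The largest is 6 mismatches, between Tip_V and Tip_S; p = 6/10 = 0.600.

0.600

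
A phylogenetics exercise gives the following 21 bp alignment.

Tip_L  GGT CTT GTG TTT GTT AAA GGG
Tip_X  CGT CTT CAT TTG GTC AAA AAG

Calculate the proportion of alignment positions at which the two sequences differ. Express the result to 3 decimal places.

0.381

Differing sites — 1:G/C; 7:G/C; 8:T/A; 9:G/T; 12:T/G; 15:T/C; 19:G/A; 20:G/A.
There are 8 differences over 21 sites, so p = 8/21 = 0.381.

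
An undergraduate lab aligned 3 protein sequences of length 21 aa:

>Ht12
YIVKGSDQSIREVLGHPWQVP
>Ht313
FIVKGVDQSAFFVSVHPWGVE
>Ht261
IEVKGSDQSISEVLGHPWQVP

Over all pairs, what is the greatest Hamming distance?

Pairwise Hamming distances:
  Ht12 vs Ht313: 9
  Ht12 vs Ht261: 3
  Ht313 vs Ht261: 10
The largest is 10, between Ht313 and Ht261.

10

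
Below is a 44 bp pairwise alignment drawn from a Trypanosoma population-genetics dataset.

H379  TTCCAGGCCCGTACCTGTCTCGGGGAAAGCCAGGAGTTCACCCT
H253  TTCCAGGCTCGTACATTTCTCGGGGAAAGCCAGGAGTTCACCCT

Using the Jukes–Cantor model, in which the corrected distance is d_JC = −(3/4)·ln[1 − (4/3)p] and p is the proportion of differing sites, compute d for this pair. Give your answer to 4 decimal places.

0.0715

Differing sites — 9:C/T; 15:C/A; 17:G/T.
p = 3/44 = 0.068182.
d = −0.75 · ln(1 − (4/3)·0.068182) = −0.75 · ln(0.909091) = −0.75 · (-0.095310) = 0.0715.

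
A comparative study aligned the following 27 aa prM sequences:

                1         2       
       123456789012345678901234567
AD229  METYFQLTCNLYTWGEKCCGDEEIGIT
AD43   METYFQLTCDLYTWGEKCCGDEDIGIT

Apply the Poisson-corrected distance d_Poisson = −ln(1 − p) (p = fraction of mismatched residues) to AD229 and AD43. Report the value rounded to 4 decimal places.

0.0770

Mismatches occur at site 10 (N/D), site 23 (E/D).
p = 2/27 = 0.074074.
d = −ln(1 − 0.074074) = −ln(0.925926) = 0.0770.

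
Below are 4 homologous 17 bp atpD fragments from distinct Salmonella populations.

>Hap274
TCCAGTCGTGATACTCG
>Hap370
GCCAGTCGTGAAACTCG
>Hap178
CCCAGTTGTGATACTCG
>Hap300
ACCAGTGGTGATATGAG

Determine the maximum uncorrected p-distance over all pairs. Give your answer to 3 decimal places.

0.353

Pairwise Hamming distances:
  Hap274 vs Hap370: 2
  Hap274 vs Hap178: 2
  Hap274 vs Hap300: 5
  Hap370 vs Hap178: 3
  Hap370 vs Hap300: 6
  Hap178 vs Hap300: 5
The largest is 6 mismatches, between Hap370 and Hap300; p = 6/17 = 0.353.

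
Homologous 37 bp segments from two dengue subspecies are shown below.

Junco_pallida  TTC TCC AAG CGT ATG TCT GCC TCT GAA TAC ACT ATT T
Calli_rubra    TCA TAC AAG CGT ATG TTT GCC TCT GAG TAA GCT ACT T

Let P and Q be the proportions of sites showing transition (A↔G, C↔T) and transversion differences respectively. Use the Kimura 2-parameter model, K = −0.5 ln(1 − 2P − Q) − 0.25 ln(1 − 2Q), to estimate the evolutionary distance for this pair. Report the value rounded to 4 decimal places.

The sequences differ at positions 2 (T/C, transition), 3 (C/A, transversion), 5 (C/A, transversion), 17 (C/T, transition), 27 (A/G, transition), 30 (C/A, transversion), 31 (A/G, transition), 35 (T/C, transition).
Of the 8 differences, 5 transitions and 3 transversions over 37 sites: P = 5/37 = 0.135135, Q = 3/37 = 0.081081.
d = −0.5·ln(0.648649) − 0.25·ln(0.837838) = −0.5·(-0.432864) − 0.25·(-0.176931) = 0.2607.

0.2607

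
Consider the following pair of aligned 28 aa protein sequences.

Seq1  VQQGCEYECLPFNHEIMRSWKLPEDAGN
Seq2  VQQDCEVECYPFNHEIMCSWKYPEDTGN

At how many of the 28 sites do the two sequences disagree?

6

Differing sites — 4:G/D; 7:Y/V; 10:L/Y; 18:R/C; 22:L/Y; 26:A/T.
That gives 6 mismatches out of 28 aligned sites, so the Hamming distance is 6.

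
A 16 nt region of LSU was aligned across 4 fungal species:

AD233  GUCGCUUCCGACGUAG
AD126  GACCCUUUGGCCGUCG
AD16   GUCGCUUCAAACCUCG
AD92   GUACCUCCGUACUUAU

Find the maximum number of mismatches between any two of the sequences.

Pairwise Hamming distances:
  AD233 vs AD126: 6
  AD233 vs AD16: 4
  AD233 vs AD92: 7
  AD126 vs AD16: 7
  AD126 vs AD92: 9
  AD16 vs AD92: 8
The largest is 9, between AD126 and AD92.

9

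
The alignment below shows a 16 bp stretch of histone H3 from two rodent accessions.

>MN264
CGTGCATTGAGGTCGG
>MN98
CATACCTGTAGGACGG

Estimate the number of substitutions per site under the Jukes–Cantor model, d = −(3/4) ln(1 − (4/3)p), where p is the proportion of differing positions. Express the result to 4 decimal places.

Differing sites — 2:G/A; 4:G/A; 6:A/C; 8:T/G; 9:G/T; 13:T/A.
p = 6/16 = 0.375000.
d = −0.75 · ln(1 − (4/3)·0.375000) = −0.75 · ln(0.500000) = −0.75 · (-0.693147) = 0.5199.

0.5199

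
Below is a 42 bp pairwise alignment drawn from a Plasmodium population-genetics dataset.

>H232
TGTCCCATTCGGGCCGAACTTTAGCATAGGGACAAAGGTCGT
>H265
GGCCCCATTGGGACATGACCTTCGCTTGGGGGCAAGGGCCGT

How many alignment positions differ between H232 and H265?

Differing sites — 1:T/G; 3:T/C; 10:C/G; 13:G/A; 15:C/A; 16:G/T; 17:A/G; 20:T/C; 23:A/C; 26:A/T; 28:A/G; 32:A/G; 36:A/G; 39:T/C.
That gives 14 mismatches out of 42 aligned sites, so the Hamming distance is 14.

14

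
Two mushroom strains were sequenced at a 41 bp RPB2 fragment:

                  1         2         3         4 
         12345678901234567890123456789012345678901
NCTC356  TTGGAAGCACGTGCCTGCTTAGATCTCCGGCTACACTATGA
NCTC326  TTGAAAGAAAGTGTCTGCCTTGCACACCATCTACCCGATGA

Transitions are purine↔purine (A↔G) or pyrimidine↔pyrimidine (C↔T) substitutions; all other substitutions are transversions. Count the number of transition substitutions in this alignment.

4

The sequences differ at positions 4 (G/A, transition), 8 (C/A, transversion), 10 (C/A, transversion), 14 (C/T, transition), 19 (T/C, transition), 21 (A/T, transversion), 23 (A/C, transversion), 24 (T/A, transversion), 26 (T/A, transversion), 29 (G/A, transition), 30 (G/T, transversion), 35 (A/C, transversion), 37 (T/G, transversion).
Of the 13 differences, 4 transitions and 9 transversions, so the answer is 4.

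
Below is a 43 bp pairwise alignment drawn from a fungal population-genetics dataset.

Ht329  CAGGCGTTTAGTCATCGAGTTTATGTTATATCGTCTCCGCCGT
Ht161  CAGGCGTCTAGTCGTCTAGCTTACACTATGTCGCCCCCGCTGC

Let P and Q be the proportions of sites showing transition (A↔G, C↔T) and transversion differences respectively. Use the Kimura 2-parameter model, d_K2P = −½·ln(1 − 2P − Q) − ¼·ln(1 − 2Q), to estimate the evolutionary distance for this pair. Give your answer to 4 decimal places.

0.3946

Differing sites — 8:T/C (Ti); 14:A/G (Ti); 17:G/T (Tv); 20:T/C (Ti); 24:T/C (Ti); 25:G/A (Ti); 26:T/C (Ti); 30:A/G (Ti); 34:T/C (Ti); 36:T/C (Ti); 41:C/T (Ti); 43:T/C (Ti).
Of the 12 differences, 11 transitions and 1 transversion over 43 sites: P = 11/43 = 0.255814, Q = 1/43 = 0.023256.
d = −0.5·ln(0.465116) − 0.25·ln(0.953488) = −0.5·(-0.765468) − 0.25·(-0.047628) = 0.3946.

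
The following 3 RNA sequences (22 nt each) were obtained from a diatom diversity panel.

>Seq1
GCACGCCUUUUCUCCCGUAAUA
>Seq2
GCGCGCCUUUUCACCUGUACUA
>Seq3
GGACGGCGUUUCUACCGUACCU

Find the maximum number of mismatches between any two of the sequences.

9

Pairwise Hamming distances:
  Seq1 vs Seq2: 4
  Seq1 vs Seq3: 7
  Seq2 vs Seq3: 9
The largest is 9, between Seq2 and Seq3.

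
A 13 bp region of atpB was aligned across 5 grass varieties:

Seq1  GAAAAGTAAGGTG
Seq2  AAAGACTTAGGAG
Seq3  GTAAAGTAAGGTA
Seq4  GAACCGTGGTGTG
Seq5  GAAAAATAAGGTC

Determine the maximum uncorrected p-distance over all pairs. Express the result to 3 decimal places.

0.615

Pairwise Hamming distances:
  Seq1 vs Seq2: 5
  Seq1 vs Seq3: 2
  Seq1 vs Seq4: 5
  Seq1 vs Seq5: 2
  Seq2 vs Seq3: 7
  Seq2 vs Seq4: 8
  Seq2 vs Seq5: 6
  Seq3 vs Seq4: 7
  Seq3 vs Seq5: 3
  Seq4 vs Seq5: 7
The largest is 8 mismatches, between Seq2 and Seq4; p = 8/13 = 0.615.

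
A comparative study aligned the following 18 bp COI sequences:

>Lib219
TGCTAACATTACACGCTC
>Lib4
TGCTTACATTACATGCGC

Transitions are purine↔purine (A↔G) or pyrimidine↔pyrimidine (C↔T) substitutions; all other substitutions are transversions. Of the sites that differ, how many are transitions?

1

Mismatches occur at site 5 (A→T, transversion), site 14 (C→T, transition), site 17 (T→G, transversion).
Of the 3 differences, 1 transition and 2 transversions, so the answer is 1.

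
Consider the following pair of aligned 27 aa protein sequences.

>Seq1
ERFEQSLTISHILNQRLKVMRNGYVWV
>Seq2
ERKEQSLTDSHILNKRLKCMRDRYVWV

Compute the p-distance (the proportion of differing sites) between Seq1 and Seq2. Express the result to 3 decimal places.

0.222

Differing sites — 3:F/K; 9:I/D; 15:Q/K; 19:V/C; 22:N/D; 23:G/R.
There are 6 differences over 27 sites, so p = 6/27 = 0.222.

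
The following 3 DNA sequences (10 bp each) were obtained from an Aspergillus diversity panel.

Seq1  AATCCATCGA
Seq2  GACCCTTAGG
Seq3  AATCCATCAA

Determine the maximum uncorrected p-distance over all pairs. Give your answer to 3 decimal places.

0.600

Pairwise Hamming distances:
  Seq1 vs Seq2: 5
  Seq1 vs Seq3: 1
  Seq2 vs Seq3: 6
The largest is 6 mismatches, between Seq2 and Seq3; p = 6/10 = 0.600.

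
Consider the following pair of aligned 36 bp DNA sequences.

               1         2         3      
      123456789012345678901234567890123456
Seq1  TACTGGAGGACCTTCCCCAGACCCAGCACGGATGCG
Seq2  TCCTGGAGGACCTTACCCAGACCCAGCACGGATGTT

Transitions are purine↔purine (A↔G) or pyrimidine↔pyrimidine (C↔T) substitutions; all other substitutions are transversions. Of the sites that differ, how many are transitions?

The sequences differ at positions 2 (A/C, transversion), 15 (C/A, transversion), 35 (C/T, transition), 36 (G/T, transversion).
Of the 4 differences, 1 transition and 3 transversions, so the answer is 1.

1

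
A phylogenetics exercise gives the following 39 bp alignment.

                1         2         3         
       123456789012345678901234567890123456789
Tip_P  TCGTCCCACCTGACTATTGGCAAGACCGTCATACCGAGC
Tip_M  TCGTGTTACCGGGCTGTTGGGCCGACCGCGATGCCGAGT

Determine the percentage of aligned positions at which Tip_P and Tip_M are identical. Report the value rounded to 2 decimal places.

66.67%

Differing sites — 5:C/G; 6:C/T; 7:C/T; 11:T/G; 13:A/G; 16:A/G; 21:C/G; 22:A/C; 23:A/C; 29:T/C; 30:C/G; 33:A/G; 39:C/T.
26 of the 39 sites match, so the percent identity is 26/39 × 100 = 66.67%.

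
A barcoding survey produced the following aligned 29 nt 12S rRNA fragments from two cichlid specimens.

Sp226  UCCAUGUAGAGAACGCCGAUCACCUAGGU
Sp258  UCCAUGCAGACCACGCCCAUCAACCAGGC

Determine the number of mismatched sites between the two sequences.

7

Mismatches occur at site 7 (U↔C), site 11 (G↔C), site 12 (A↔C), site 18 (G↔C), site 23 (C↔A), site 25 (U↔C), site 29 (U↔C).
That gives 7 mismatches out of 29 aligned sites, so the Hamming distance is 7.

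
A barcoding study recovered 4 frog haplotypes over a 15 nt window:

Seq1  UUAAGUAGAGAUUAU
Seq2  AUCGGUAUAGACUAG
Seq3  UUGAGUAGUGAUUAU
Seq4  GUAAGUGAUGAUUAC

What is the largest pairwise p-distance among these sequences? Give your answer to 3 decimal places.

0.533

Pairwise Hamming distances:
  Seq1 vs Seq2: 6
  Seq1 vs Seq3: 2
  Seq1 vs Seq4: 5
  Seq2 vs Seq3: 7
  Seq2 vs Seq4: 8
  Seq3 vs Seq4: 5
The largest is 8 mismatches, between Seq2 and Seq4; p = 8/15 = 0.533.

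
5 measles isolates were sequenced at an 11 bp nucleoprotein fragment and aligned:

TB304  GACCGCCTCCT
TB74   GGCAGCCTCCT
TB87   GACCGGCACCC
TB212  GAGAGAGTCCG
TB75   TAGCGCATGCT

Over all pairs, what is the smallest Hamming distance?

Pairwise Hamming distances:
  TB304 vs TB74: 2
  TB304 vs TB87: 3
  TB304 vs TB212: 5
  TB304 vs TB75: 4
  TB74 vs TB87: 5
  TB74 vs TB212: 5
  TB74 vs TB75: 6
  TB87 vs TB212: 6
  TB87 vs TB75: 7
  TB212 vs TB75: 6
The smallest is 2, between TB304 and TB74.

2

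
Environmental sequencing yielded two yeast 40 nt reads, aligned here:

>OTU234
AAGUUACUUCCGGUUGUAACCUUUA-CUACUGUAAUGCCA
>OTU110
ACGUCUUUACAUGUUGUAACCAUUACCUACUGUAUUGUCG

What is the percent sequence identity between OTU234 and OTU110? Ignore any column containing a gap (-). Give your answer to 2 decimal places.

71.79%

Excluding the 1 gap column leaves 39 comparable sites.
The sequences differ at positions 2 (A/C), 5 (U/C), 6 (A/U), 7 (C/U), 9 (U/A), 11 (C/A), 12 (G/U), 22 (U/A), 35 (A/U), 38 (C/U), 40 (A/G).
28 of the 39 comparable sites match, so the percent identity is 28/39 × 100 = 71.79%.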